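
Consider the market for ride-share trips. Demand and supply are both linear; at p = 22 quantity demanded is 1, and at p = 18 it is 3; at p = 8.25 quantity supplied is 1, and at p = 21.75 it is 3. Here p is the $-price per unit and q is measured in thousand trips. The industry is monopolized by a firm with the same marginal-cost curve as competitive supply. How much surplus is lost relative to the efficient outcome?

Demand slope = (18 − 22)/(3 − 1) = −2, so p = 24 − 2q.
Supply slope = (21.75 − 8.25)/(3 − 1) = 6.75, so p = 1.5 + 6.75q.
Competitive equilibrium: 24 − 2q = 1.5 + 6.75q → q* = 2.5714, p* = 18.8571.
Marginal revenue: MR = 24 − 4q. Set MR = MC: 24 − 4q = 1.5 + 6.75q → q_m = 2.093.
Price p_m = 24 − 2·2.093 = 19.814; MC(q_m) = 1.5 + 6.75·2.093 = 15.6278.
Competitive q* = 2.5714, so Δq = 0.4784; wedge = 19.814 − 15.6278 = 4.1862.
DWL = ½ × 0.4784 × 4.1862 = $1 thousand.

$1 thousand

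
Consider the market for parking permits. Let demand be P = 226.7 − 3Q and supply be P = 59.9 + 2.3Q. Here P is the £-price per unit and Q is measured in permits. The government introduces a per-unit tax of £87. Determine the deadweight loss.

£714.06

Competitive equilibrium: 226.7 − 3Q = 59.9 + 2.3Q → Q* = 31.4717, P* = 132.2849.
With the tax, the buyer price exceeds the seller price by 87: (226.7 − 3Q) − (59.9 + 2.3Q) = 87 → Q' = 15.0566.
ΔQ = 31.4717 − 15.0566 = 16.4151; the wedge equals the tax, 87.
DWL = ½ × 16.4151 × 87 = £714.06.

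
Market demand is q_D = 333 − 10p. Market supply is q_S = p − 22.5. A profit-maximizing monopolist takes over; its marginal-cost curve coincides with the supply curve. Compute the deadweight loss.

In inverse form: demand p = 33.3 − 0.1q, supply p = 22.5 + q.
Competitive equilibrium: 33.3 − 0.1q = 22.5 + q → q* = 9.8182, p* = 32.3182.
Marginal revenue: MR = 33.3 − 0.2q. Set MR = MC: 33.3 − 0.2q = 22.5 + q → q_m = 9.
Price p_m = 33.3 − 0.1·9 = 32.4; MC(q_m) = 22.5 + 1·9 = 31.5.
Competitive q* = 9.8182, so Δq = 0.8182; wedge = 32.4 − 31.5 = 0.9.
Deadweight loss = ½ × 0.8182 × 0.9 = 0.37.

0.37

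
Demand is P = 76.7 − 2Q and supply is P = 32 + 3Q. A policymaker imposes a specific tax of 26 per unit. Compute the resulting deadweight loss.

67.60

Competitive equilibrium: 76.7 − 2Q = 32 + 3Q → Q* = 8.94, P* = 58.82.
With the tax, the buyer price exceeds the seller price by 26: (76.7 − 2Q) − (32 + 3Q) = 26 → Q' = 3.74.
ΔQ = 8.94 − 3.74 = 5.2; the wedge equals the tax, 26.
Deadweight loss = ½ × 5.2 × 26 = 67.60.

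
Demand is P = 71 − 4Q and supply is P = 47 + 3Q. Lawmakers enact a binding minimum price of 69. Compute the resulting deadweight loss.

30.02

Competitive equilibrium: 71 − 4Q = 47 + 3Q → Q* = 3.4286, P* = 57.2857.
At the floor P = 69, quantity demanded = (71 − 69)/4 = 0.5.
Sellers' marginal cost at Q' = 0.5: 47 + 3·0.5 = 48.5.
ΔQ = 3.4286 − 0.5 = 2.9286; wedge = 69 − 48.5 = 20.5.
Deadweight loss = ½ × 2.9286 × 20.5 = 30.02.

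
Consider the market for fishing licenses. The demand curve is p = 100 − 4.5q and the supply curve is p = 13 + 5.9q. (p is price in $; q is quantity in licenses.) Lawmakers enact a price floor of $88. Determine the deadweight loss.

$168.87

Competitive equilibrium: 100 − 4.5q = 13 + 5.9q → q* = 8.3654, p* = 62.3558.
At the floor p = 88, quantity demanded = (100 − 88)/4.5 = 2.6667.
Sellers' marginal cost at q' = 2.6667: 13 + 5.9·2.6667 = 28.7335.
Δq = 8.3654 − 2.6667 = 5.6987; wedge = 88 − 28.7335 = 59.2665.
DWL = ½ × 5.6987 × 59.2665 = $168.87.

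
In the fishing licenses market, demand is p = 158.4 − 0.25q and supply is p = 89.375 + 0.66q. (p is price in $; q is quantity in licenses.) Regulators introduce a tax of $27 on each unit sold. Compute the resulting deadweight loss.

$400.55

Competitive equilibrium: 158.4 − 0.25q = 89.375 + 0.66q → q* = 75.8516, p* = 139.4371.
With the tax, the buyer price exceeds the seller price by 27: (158.4 − 0.25q) − (89.375 + 0.66q) = 27 → q' = 46.1813.
Δq = 75.8516 − 46.1813 = 29.6703; the wedge equals the tax, 27.
The triangle = ½ × 29.6703 × 27 = $400.55.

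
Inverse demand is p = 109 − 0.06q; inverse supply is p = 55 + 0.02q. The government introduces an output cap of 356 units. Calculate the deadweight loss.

Competitive equilibrium: 109 − 0.06q = 55 + 0.02q → q* = 675, p* = 68.5.
At q = 356: demand price = 109 − 0.06·356 = 87.64; supply price = 55 + 0.02·356 = 62.12.
Δq = 675 − 356 = 319; wedge = 87.64 − 62.12 = 25.52.
DWL = ½ × 319 × 25.52 = 4070.44.

4070.44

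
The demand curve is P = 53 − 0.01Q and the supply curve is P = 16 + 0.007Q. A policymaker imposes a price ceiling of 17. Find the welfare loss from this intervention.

35152.46

Competitive equilibrium: 53 − 0.01Q = 16 + 0.007Q → Q* = 2176.47059, P* = 31.23529.
At the ceiling P = 17, quantity supplied = (17 − 16)/0.007 = 142.85714.
Willingness to pay at Q' = 142.85714: 53 − 0.01·142.85714 = 51.57143.
ΔQ = 2176.47059 − 142.85714 = 2033.61345; wedge = 51.57143 − 17 = 34.57143.
The triangle = ½ × 2033.61345 × 34.57143 = 35152.46.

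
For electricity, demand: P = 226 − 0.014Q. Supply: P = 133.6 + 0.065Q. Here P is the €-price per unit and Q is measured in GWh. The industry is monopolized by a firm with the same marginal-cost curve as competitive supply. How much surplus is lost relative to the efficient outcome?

Competitive equilibrium: 226 − 0.014Q = 133.6 + 0.065Q → Q* = 1169.6203, P* = 209.6253.
Marginal revenue: MR = 226 − 0.028Q. Set MR = MC: 226 − 0.028Q = 133.6 + 0.065Q → Q_m = 993.5484.
Price P_m = 226 − 0.014·993.5484 = 212.0903; MC(Q_m) = 133.6 + 0.065·993.5484 = 198.1806.
Competitive Q* = 1169.6203, so ΔQ = 176.0719; wedge = 212.0903 − 198.1806 = 13.9097.
Welfare loss = ½ × 176.0719 × 13.9097 = €1224.55.

€1224.55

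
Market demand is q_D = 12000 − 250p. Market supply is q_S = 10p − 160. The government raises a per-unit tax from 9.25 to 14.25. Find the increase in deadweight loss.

In inverse form: demand p = 48 − 0.004q, supply p = 16 + 0.1q.
Competitive equilibrium: 48 − 0.004q = 16 + 0.1q → q* = 307.6923, p* = 46.7692.
For a per-unit tax t: Δq = t/0.104, so DWL = ½·t·(t/0.104) = t²/0.208.
At t = 9.25: DWL = 411.358. At t = 14.25: DWL = 976.262.
Increase = 976.262 − 411.358 = 564.90.

564.90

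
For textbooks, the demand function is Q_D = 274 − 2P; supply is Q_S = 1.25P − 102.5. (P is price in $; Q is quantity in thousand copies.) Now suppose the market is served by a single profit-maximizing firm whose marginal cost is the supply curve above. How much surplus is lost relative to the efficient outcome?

$89.77 thousand

In inverse form: demand P = 137 − 0.5Q, supply P = 82 + 0.8Q.
Competitive equilibrium: 137 − 0.5Q = 82 + 0.8Q → Q* = 42.3077, P* = 115.8462.
Marginal revenue: MR = 137 − Q. Set MR = MC: 137 − Q = 82 + 0.8Q → Q_m = 30.5556.
Price P_m = 137 − 0.5·30.5556 = 121.7222; MC(Q_m) = 82 + 0.8·30.5556 = 106.4445.
Competitive Q* = 42.3077, so ΔQ = 11.7521; wedge = 121.7222 − 106.4445 = 15.2777.
The triangle = ½ × 11.7521 × 15.2777 = $89.77 thousand.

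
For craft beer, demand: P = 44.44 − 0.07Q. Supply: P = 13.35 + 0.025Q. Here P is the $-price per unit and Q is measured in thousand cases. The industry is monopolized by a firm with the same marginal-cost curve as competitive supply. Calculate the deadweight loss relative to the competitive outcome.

Competitive equilibrium: 44.44 − 0.07Q = 13.35 + 0.025Q → Q* = 327.2632, P* = 21.5316.
Marginal revenue: MR = 44.44 − 0.14Q. Set MR = MC: 44.44 − 0.14Q = 13.35 + 0.025Q → Q_m = 188.4242.
Price P_m = 44.44 − 0.07·188.4242 = 31.2503; MC(Q_m) = 13.35 + 0.025·188.4242 = 18.0606.
Competitive Q* = 327.2632, so ΔQ = 138.839; wedge = 31.2503 − 18.0606 = 13.1897.
Welfare loss = ½ × 138.839 × 13.1897 = $915.62 thousand.

$915.62 thousand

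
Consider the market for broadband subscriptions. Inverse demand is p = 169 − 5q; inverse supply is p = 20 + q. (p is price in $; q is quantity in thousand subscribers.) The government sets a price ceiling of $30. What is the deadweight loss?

Competitive equilibrium: 169 − 5q = 20 + q → q* = 24.8333, p* = 44.8333.
At the ceiling p = 30, quantity supplied = (30 − 20)/1 = 10.
Willingness to pay at q' = 10: 169 − 5·10 = 119.
Δq = 24.8333 − 10 = 14.8333; wedge = 119 − 30 = 89.
Welfare loss = ½ × 14.8333 × 89 = $660.08 thousand.

$660.08 thousand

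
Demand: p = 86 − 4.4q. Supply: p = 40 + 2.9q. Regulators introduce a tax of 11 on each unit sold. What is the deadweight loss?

8.29

Competitive equilibrium: 86 − 4.4q = 40 + 2.9q → q* = 6.3014, p* = 58.274.
With the tax, the buyer price exceeds the seller price by 11: (86 − 4.4q) − (40 + 2.9q) = 11 → q' = 4.7945.
Δq = 6.3014 − 4.7945 = 1.5069; the wedge equals the tax, 11.
DWL = ½ × 1.5069 × 11 = 8.29.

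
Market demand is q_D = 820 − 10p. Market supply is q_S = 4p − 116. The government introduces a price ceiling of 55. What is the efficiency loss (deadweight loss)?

In inverse form: demand p = 82 − 0.1q, supply p = 29 + 0.25q.
Competitive equilibrium: 82 − 0.1q = 29 + 0.25q → q* = 151.4286, p* = 66.8571.
At the ceiling p = 55, quantity supplied = (55 − 29)/0.25 = 104.
Willingness to pay at q' = 104: 82 − 0.1·104 = 71.6.
Δq = 151.4286 − 104 = 47.4286; wedge = 71.6 − 55 = 16.6.
The triangle = ½ × 47.4286 × 16.6 = 393.66.

393.66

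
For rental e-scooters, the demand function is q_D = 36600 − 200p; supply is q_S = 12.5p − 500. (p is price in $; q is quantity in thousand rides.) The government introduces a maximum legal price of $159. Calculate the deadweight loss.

$1613.63 thousand

In inverse form: demand p = 183 − 0.005q, supply p = 40 + 0.08q.
Competitive equilibrium: 183 − 0.005q = 40 + 0.08q → q* = 1682.3529, p* = 174.5882.
At the ceiling p = 159, quantity supplied = (159 − 40)/0.08 = 1487.5.
Willingness to pay at q' = 1487.5: 183 − 0.005·1487.5 = 175.5625.
Δq = 1682.3529 − 1487.5 = 194.8529; wedge = 175.5625 − 159 = 16.5625.
The triangle = ½ × 194.8529 × 16.5625 = $1613.63 thousand.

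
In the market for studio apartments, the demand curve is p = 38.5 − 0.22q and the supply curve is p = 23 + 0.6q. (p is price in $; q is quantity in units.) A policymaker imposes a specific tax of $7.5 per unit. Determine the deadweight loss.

$34.30

Competitive equilibrium: 38.5 − 0.22q = 23 + 0.6q → q* = 18.9024, p* = 34.3415.
With the tax, the buyer price exceeds the seller price by 7.5: (38.5 − 0.22q) − (23 + 0.6q) = 7.5 → q' = 9.7561.
Δq = 18.9024 − 9.7561 = 9.1463; the wedge equals the tax, 7.5.
The triangle = ½ × 9.1463 × 7.5 = $34.30.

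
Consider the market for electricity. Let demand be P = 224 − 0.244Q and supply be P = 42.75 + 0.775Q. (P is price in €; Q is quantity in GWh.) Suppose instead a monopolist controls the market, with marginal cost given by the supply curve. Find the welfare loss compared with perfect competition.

€601.62

Competitive equilibrium: 224 − 0.244Q = 42.75 + 0.775Q → Q* = 177.87046, P* = 180.59961.
Marginal revenue: MR = 224 − 0.488Q. Set MR = MC: 224 − 0.488Q = 42.75 + 0.775Q → Q_m = 143.50752.
Price P_m = 224 − 0.244·143.50752 = 188.98417; MC(Q_m) = 42.75 + 0.775·143.50752 = 153.96833.
Competitive Q* = 177.87046, so ΔQ = 34.36294; wedge = 188.98417 − 153.96833 = 35.01584.
The triangle = ½ × 34.36294 × 35.01584 = €601.62.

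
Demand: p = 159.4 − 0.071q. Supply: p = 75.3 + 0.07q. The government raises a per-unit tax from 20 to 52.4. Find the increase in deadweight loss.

8318.30

Competitive equilibrium: 159.4 − 0.071q = 75.3 + 0.07q → q* = 596.4539, p* = 117.0518.
For a per-unit tax t: Δq = t/0.141, so DWL = ½·t·(t/0.141) = t²/0.282.
At t = 20: DWL = 1418.44. At t = 52.4: DWL = 9736.738.
Increase = 9736.738 − 1418.44 = 8318.30.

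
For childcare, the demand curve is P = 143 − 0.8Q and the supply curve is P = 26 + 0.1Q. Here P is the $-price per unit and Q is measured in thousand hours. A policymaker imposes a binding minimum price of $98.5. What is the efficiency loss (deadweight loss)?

Competitive equilibrium: 143 − 0.8Q = 26 + 0.1Q → Q* = 130, P* = 39.
At the floor P = 98.5, quantity demanded = (143 − 98.5)/0.8 = 55.625.
Sellers' marginal cost at Q' = 55.625: 26 + 0.1·55.625 = 31.5625.
ΔQ = 130 − 55.625 = 74.375; wedge = 98.5 − 31.5625 = 66.9375.
DWL = ½ × 74.375 × 66.9375 = $2489.24 thousand.

$2489.24 thousand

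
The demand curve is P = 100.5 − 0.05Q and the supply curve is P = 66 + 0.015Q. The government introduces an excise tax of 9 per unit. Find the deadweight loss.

Competitive equilibrium: 100.5 − 0.05Q = 66 + 0.015Q → Q* = 530.7692, P* = 73.9615.
With the tax, the buyer price exceeds the seller price by 9: (100.5 − 0.05Q) − (66 + 0.015Q) = 9 → Q' = 392.3077.
ΔQ = 530.7692 − 392.3077 = 138.4615; the wedge equals the tax, 9.
Deadweight loss = ½ × 138.4615 × 9 = 623.08.

623.08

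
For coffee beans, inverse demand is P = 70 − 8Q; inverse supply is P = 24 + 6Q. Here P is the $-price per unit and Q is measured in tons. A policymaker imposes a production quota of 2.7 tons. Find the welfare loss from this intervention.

$2.40

Competitive equilibrium: 70 − 8Q = 24 + 6Q → Q* = 3.2857, P* = 43.7143.
At Q = 2.7: demand price = 70 − 8·2.7 = 48.4; supply price = 24 + 6·2.7 = 40.2.
ΔQ = 3.2857 − 2.7 = 0.5857; wedge = 48.4 − 40.2 = 8.2.
Welfare loss = ½ × 0.5857 × 8.2 = $2.40.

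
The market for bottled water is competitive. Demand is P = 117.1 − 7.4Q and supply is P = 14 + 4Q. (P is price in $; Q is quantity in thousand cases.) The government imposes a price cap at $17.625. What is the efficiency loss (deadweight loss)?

$377.46 thousand

Competitive equilibrium: 117.1 − 7.4Q = 14 + 4Q → Q* = 9.0439, P* = 50.1754.
At the ceiling P = 17.625, quantity supplied = (17.625 − 14)/4 = 0.9063.
Willingness to pay at Q' = 0.9063: 117.1 − 7.4·0.9063 = 110.3934.
ΔQ = 9.0439 − 0.9063 = 8.1376; wedge = 110.3934 − 17.625 = 92.7684.
DWL = ½ × 8.1376 × 92.7684 = $377.46 thousand.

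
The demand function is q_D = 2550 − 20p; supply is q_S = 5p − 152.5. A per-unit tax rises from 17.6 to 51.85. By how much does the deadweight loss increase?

In inverse form: demand p = 127.5 − 0.05q, supply p = 30.5 + 0.2q.
Competitive equilibrium: 127.5 − 0.05q = 30.5 + 0.2q → q* = 388, p* = 108.1.
For a per-unit tax t: Δq = t/0.25, so DWL = ½·t·(t/0.25) = t²/0.5.
At t = 17.6: DWL = 619.52. At t = 51.85: DWL = 5376.845.
Increase = 5376.845 − 619.52 = 4757.325.

4757.325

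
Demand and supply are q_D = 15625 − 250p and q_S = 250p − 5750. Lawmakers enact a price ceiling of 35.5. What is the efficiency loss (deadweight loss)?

In inverse form: demand p = 62.5 − 0.004q, supply p = 23 + 0.004q.
Competitive equilibrium: 62.5 − 0.004q = 23 + 0.004q → q* = 4937.5, p* = 42.75.
At the ceiling p = 35.5, quantity supplied = (35.5 − 23)/0.004 = 3125.
Willingness to pay at q' = 3125: 62.5 − 0.004·3125 = 50.
Δq = 4937.5 − 3125 = 1812.5; wedge = 50 − 35.5 = 14.5.
DWL = ½ × 1812.5 × 14.5 = 13140.625.

13140.625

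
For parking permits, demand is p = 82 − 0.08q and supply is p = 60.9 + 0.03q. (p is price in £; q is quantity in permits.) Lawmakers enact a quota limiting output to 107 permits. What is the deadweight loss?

£395.68

Competitive equilibrium: 82 − 0.08q = 60.9 + 0.03q → q* = 191.8182, p* = 66.6545.
At q = 107: demand price = 82 − 0.08·107 = 73.44; supply price = 60.9 + 0.03·107 = 64.11.
Δq = 191.8182 − 107 = 84.8182; wedge = 73.44 − 64.11 = 9.33.
Deadweight loss = ½ × 84.8182 × 9.33 = £395.68.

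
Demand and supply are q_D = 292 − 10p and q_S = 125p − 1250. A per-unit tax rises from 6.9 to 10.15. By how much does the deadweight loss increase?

256.54

In inverse form: demand p = 29.2 − 0.1q, supply p = 10 + 0.008q.
Competitive equilibrium: 29.2 − 0.1q = 10 + 0.008q → q* = 177.7778, p* = 11.4222.
For a per-unit tax t: Δq = t/0.108, so DWL = ½·t·(t/0.108) = t²/0.216.
At t = 6.9: DWL = 220.417. At t = 10.15: DWL = 476.956.
Increase = 476.956 − 220.417 = 256.54.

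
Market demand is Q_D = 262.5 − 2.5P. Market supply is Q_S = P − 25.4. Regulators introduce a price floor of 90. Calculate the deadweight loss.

262.29

In inverse form: demand P = 105 − 0.4Q, supply P = 25.4 + Q.
Competitive equilibrium: 105 − 0.4Q = 25.4 + Q → Q* = 56.8571, P* = 82.2571.
At the floor P = 90, quantity demanded = (105 − 90)/0.4 = 37.5.
Sellers' marginal cost at Q' = 37.5: 25.4 + 1·37.5 = 62.9.
ΔQ = 56.8571 − 37.5 = 19.3571; wedge = 90 − 62.9 = 27.1.
Deadweight loss = ½ × 19.3571 × 27.1 = 262.29.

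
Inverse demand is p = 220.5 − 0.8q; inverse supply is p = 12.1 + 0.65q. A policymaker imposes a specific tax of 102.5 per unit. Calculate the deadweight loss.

3622.84

Competitive equilibrium: 220.5 − 0.8q = 12.1 + 0.65q → q* = 143.7241, p* = 105.5207.
With the tax, the buyer price exceeds the seller price by 102.5: (220.5 − 0.8q) − (12.1 + 0.65q) = 102.5 → q' = 73.0345.
Δq = 143.7241 − 73.0345 = 70.6896; the wedge equals the tax, 102.5.
DWL = ½ × 70.6896 × 102.5 = 3622.84.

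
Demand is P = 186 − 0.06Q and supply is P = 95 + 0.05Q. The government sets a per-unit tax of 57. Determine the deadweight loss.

14768.18

Competitive equilibrium: 186 − 0.06Q = 95 + 0.05Q → Q* = 827.2727, P* = 136.3636.
With the tax, the buyer price exceeds the seller price by 57: (186 − 0.06Q) − (95 + 0.05Q) = 57 → Q' = 309.0909.
ΔQ = 827.2727 − 309.0909 = 518.1818; the wedge equals the tax, 57.
Deadweight loss = ½ × 518.1818 × 57 = 14768.18.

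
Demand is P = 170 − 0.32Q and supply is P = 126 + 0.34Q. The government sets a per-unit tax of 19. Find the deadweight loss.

Competitive equilibrium: 170 − 0.32Q = 126 + 0.34Q → Q* = 66.66667, P* = 148.66667.
With the tax, the buyer price exceeds the seller price by 19: (170 − 0.32Q) − (126 + 0.34Q) = 19 → Q' = 37.87879.
ΔQ = 66.66667 − 37.87879 = 28.78788; the wedge equals the tax, 19.
Deadweight loss = ½ × 28.78788 × 19 = 273.48.

273.48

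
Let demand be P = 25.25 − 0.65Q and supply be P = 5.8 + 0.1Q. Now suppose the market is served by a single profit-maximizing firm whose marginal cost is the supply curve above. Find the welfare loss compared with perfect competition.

54.36

Competitive equilibrium: 25.25 − 0.65Q = 5.8 + 0.1Q → Q* = 25.9333, P* = 8.3933.
Marginal revenue: MR = 25.25 − 1.3Q. Set MR = MC: 25.25 − 1.3Q = 5.8 + 0.1Q → Q_m = 13.8929.
Price P_m = 25.25 − 0.65·13.8929 = 16.2196; MC(Q_m) = 5.8 + 0.1·13.8929 = 7.1893.
Competitive Q* = 25.9333, so ΔQ = 12.0404; wedge = 16.2196 − 7.1893 = 9.0303.
The triangle = ½ × 12.0404 × 9.0303 = 54.36.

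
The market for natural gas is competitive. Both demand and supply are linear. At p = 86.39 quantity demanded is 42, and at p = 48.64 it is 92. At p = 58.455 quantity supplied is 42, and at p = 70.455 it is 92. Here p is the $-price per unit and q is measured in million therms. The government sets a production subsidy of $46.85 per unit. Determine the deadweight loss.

Demand slope = (48.64 − 86.39)/(92 − 42) = −0.755, so p = 118.1 − 0.755q.
Supply slope = (70.455 − 58.455)/(92 − 42) = 0.24, so p = 48.375 + 0.24q.
Competitive equilibrium: 118.1 − 0.755q = 48.375 + 0.24q → q* = 70.0754, p* = 65.1931.
The subsidy lowers effective supply by 46.85: p = 1.525 + 0.24q.
New quantity: 118.1 − 0.755q = 1.525 + 0.24q → q' = 117.1608.
Overproduction Δq = 117.1608 − 70.0754 = 47.0854; wedge = subsidy = 46.85.
The triangle = ½ × 47.0854 × 46.85 = $1102.98 million.

$1102.98 million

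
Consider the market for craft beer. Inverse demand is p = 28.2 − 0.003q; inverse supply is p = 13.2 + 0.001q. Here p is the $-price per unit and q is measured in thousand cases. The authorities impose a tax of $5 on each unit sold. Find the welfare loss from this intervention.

$3125 thousand

Competitive equilibrium: 28.2 − 0.003q = 13.2 + 0.001q → q* = 3750, p* = 16.95.
With the tax, the buyer price exceeds the seller price by 5: (28.2 − 0.003q) − (13.2 + 0.001q) = 5 → q' = 2500.
Δq = 3750 − 2500 = 1250; the wedge equals the tax, 5.
Welfare loss = ½ × 1250 × 5 = $3125 thousand.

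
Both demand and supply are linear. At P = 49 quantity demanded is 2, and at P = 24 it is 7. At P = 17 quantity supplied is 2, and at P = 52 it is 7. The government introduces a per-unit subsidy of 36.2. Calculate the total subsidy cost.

Demand slope = (24 − 49)/(7 − 2) = −5, so P = 59 − 5Q.
Supply slope = (52 − 17)/(7 − 2) = 7, so P = 3 + 7Q.
Competitive equilibrium: 59 − 5Q = 3 + 7Q → Q* = 4.6667, P* = 35.6667.
The subsidy lowers effective supply by 36.2: P = 7Q − 33.2.
New quantity: 59 − 5Q = 7Q − 33.2 → Q' = 7.6833.
Total subsidy cost = 36.2 × 7.6833 = 278.14.

278.14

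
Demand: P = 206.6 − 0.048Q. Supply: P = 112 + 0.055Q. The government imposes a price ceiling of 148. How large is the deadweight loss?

Competitive equilibrium: 206.6 − 0.048Q = 112 + 0.055Q → Q* = 918.4466, P* = 162.51456.
At the ceiling P = 148, quantity supplied = (148 − 112)/0.055 = 654.54545.
Willingness to pay at Q' = 654.54545: 206.6 − 0.048·654.54545 = 175.18182.
ΔQ = 918.4466 − 654.54545 = 263.90115; wedge = 175.18182 − 148 = 27.18182.
DWL = ½ × 263.90115 × 27.18182 = 3586.66.

3586.66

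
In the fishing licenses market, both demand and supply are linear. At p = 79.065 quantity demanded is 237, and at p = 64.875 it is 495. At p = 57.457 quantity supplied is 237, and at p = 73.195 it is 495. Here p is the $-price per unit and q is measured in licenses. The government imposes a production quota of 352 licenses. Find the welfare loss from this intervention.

Demand slope = (64.875 − 79.065)/(495 − 237) = −0.055, so p = 92.1 − 0.055q.
Supply slope = (73.195 − 57.457)/(495 − 237) = 0.061, so p = 43 + 0.061q.
Competitive equilibrium: 92.1 − 0.055q = 43 + 0.061q → q* = 423.2759, p* = 68.8198.
At q = 352: demand price = 92.1 − 0.055·352 = 72.74; supply price = 43 + 0.061·352 = 64.472.
Δq = 423.2759 − 352 = 71.2759; wedge = 72.74 − 64.472 = 8.268.
Welfare loss = ½ × 71.2759 × 8.268 = $294.65.

$294.65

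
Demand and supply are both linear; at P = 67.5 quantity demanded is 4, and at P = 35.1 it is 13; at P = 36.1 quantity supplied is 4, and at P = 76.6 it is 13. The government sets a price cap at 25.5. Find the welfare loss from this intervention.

Demand slope = (35.1 − 67.5)/(13 − 4) = −3.6, so P = 81.9 − 3.6Q.
Supply slope = (76.6 − 36.1)/(13 − 4) = 4.5, so P = 18.1 + 4.5Q.
Competitive equilibrium: 81.9 − 3.6Q = 18.1 + 4.5Q → Q* = 7.8765, P* = 53.5444.
At the ceiling P = 25.5, quantity supplied = (25.5 − 18.1)/4.5 = 1.6444.
Willingness to pay at Q' = 1.6444: 81.9 − 3.6·1.6444 = 75.9802.
ΔQ = 7.8765 − 1.6444 = 6.2321; wedge = 75.9802 − 25.5 = 50.4802.
Deadweight loss = ½ × 6.2321 × 50.4802 = 157.30.

157.30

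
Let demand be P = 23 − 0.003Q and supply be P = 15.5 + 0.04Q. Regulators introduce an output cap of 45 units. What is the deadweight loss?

360.11

Competitive equilibrium: 23 − 0.003Q = 15.5 + 0.04Q → Q* = 174.4186, P* = 22.4767.
At Q = 45: demand price = 23 − 0.003·45 = 22.865; supply price = 15.5 + 0.04·45 = 17.3.
ΔQ = 174.4186 − 45 = 129.4186; wedge = 22.865 − 17.3 = 5.565.
Welfare loss = ½ × 129.4186 × 5.565 = 360.11.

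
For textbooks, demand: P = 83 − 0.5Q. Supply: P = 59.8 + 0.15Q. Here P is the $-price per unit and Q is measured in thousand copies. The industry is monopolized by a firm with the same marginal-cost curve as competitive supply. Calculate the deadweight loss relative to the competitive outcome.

Competitive equilibrium: 83 − 0.5Q = 59.8 + 0.15Q → Q* = 35.6923, P* = 65.1538.
Marginal revenue: MR = 83 − Q. Set MR = MC: 83 − Q = 59.8 + 0.15Q → Q_m = 20.1739.
Price P_m = 83 − 0.5·20.1739 = 72.9131; MC(Q_m) = 59.8 + 0.15·20.1739 = 62.8261.
Competitive Q* = 35.6923, so ΔQ = 15.5184; wedge = 72.9131 − 62.8261 = 10.087.
Welfare loss = ½ × 15.5184 × 10.087 = $78.27 thousand.

$78.27 thousand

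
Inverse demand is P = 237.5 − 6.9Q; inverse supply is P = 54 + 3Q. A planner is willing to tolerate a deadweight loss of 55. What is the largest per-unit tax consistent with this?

33

Competitive equilibrium: 237.5 − 6.9Q = 54 + 3Q → Q* = 18.5354, P* = 109.6061.
A tax t gives ΔQ = t/9.9 and wedge t, so DWL = t²/19.8.
t²/19.8 = 55 → t² = 1089 → t = 33.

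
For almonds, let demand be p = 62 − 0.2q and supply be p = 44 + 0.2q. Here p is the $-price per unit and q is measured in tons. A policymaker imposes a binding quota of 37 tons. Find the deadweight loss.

Competitive equilibrium: 62 − 0.2q = 44 + 0.2q → q* = 45, p* = 53.
At q = 37: demand price = 62 − 0.2·37 = 54.6; supply price = 44 + 0.2·37 = 51.4.
Δq = 45 − 37 = 8; wedge = 54.6 − 51.4 = 3.2.
Deadweight loss = ½ × 8 × 3.2 = $12.80.

$12.80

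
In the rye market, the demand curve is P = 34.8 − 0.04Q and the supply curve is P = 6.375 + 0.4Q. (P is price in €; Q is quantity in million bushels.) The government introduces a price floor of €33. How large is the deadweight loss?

Competitive equilibrium: 34.8 − 0.04Q = 6.375 + 0.4Q → Q* = 64.6023, P* = 32.2159.
At the floor P = 33, quantity demanded = (34.8 − 33)/0.04 = 45.
Sellers' marginal cost at Q' = 45: 6.375 + 0.4·45 = 24.375.
ΔQ = 64.6023 − 45 = 19.6023; wedge = 33 − 24.375 = 8.625.
The triangle = ½ × 19.6023 × 8.625 = €84.53 million.

€84.53 million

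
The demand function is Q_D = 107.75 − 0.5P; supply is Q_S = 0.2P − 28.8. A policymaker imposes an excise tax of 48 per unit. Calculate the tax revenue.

In inverse form: demand P = 215.5 − 2Q, supply P = 144 + 5Q.
Competitive equilibrium: 215.5 − 2Q = 144 + 5Q → Q* = 10.2143, P* = 195.0714.
With the tax, the buyer price exceeds the seller price by 48: (215.5 − 2Q) − (144 + 5Q) = 48 → Q' = 3.3571.
Tax revenue = 48 × 3.3571 = 161.14.

161.14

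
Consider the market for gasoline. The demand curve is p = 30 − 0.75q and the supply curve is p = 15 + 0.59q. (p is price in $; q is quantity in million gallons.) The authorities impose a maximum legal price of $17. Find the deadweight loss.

Competitive equilibrium: 30 − 0.75q = 15 + 0.59q → q* = 11.194, p* = 21.6045.
At the ceiling p = 17, quantity supplied = (17 − 15)/0.59 = 3.3898.
Willingness to pay at q' = 3.3898: 30 − 0.75·3.3898 = 27.4577.
Δq = 11.194 − 3.3898 = 7.8042; wedge = 27.4577 − 17 = 10.4577.
The triangle = ½ × 7.8042 × 10.4577 = $40.81 million.

$40.81 million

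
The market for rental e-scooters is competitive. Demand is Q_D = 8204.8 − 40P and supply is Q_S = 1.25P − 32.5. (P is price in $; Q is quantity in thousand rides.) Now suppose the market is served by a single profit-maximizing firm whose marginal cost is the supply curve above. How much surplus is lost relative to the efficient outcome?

$16.82 thousand

In inverse form: demand P = 205.12 − 0.025Q, supply P = 26 + 0.8Q.
Competitive equilibrium: 205.12 − 0.025Q = 26 + 0.8Q → Q* = 217.1152, P* = 199.6921.
Marginal revenue: MR = 205.12 − 0.05Q. Set MR = MC: 205.12 − 0.05Q = 26 + 0.8Q → Q_m = 210.7294.
Price P_m = 205.12 − 0.025·210.7294 = 199.8518; MC(Q_m) = 26 + 0.8·210.7294 = 194.5835.
Competitive Q* = 217.1152, so ΔQ = 6.3858; wedge = 199.8518 − 194.5835 = 5.2683.
DWL = ½ × 6.3858 × 5.2683 = $16.82 thousand.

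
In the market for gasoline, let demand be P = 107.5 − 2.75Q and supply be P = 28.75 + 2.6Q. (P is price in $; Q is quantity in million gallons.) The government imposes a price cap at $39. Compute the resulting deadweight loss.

$310.70 million

Competitive equilibrium: 107.5 − 2.75Q = 28.75 + 2.6Q → Q* = 14.7196, P* = 67.021.
At the ceiling P = 39, quantity supplied = (39 − 28.75)/2.6 = 3.9423.
Willingness to pay at Q' = 3.9423: 107.5 − 2.75·3.9423 = 96.6587.
ΔQ = 14.7196 − 3.9423 = 10.7773; wedge = 96.6587 − 39 = 57.6587.
Welfare loss = ½ × 10.7773 × 57.6587 = $310.70 million.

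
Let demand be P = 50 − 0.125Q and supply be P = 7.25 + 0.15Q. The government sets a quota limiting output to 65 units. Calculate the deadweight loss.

1125.03

Competitive equilibrium: 50 − 0.125Q = 7.25 + 0.15Q → Q* = 155.4545, P* = 30.5682.
At Q = 65: demand price = 50 − 0.125·65 = 41.875; supply price = 7.25 + 0.15·65 = 17.
ΔQ = 155.4545 − 65 = 90.4545; wedge = 41.875 − 17 = 24.875.
The triangle = ½ × 90.4545 × 24.875 = 1125.03.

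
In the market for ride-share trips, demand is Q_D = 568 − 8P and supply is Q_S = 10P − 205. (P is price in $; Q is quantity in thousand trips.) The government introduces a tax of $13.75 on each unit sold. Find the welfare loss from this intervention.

$420.14 thousand

In inverse form: demand P = 71 − 0.125Q, supply P = 20.5 + 0.1Q.
Competitive equilibrium: 71 − 0.125Q = 20.5 + 0.1Q → Q* = 224.4444, P* = 42.9444.
With the tax, the buyer price exceeds the seller price by 13.75: (71 − 0.125Q) − (20.5 + 0.1Q) = 13.75 → Q' = 163.3333.
ΔQ = 224.4444 − 163.3333 = 61.1111; the wedge equals the tax, 13.75.
The triangle = ½ × 61.1111 × 13.75 = $420.14 thousand.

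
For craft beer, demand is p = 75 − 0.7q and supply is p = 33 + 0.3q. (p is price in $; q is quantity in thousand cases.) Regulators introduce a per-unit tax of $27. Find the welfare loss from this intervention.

Competitive equilibrium: 75 − 0.7q = 33 + 0.3q → q* = 42, p* = 45.6.
With the tax, the buyer price exceeds the seller price by 27: (75 − 0.7q) − (33 + 0.3q) = 27 → q' = 15.
Δq = 42 − 15 = 27; the wedge equals the tax, 27.
Deadweight loss = ½ × 27 × 27 = $364.50 thousand.

$364.50 thousand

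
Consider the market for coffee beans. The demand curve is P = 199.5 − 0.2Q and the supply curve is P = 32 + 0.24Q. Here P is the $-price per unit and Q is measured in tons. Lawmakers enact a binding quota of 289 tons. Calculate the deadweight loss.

Competitive equilibrium: 199.5 − 0.2Q = 32 + 0.24Q → Q* = 380.6818, P* = 123.3636.
At Q = 289: demand price = 199.5 − 0.2·289 = 141.7; supply price = 32 + 0.24·289 = 101.36.
ΔQ = 380.6818 − 289 = 91.6818; wedge = 141.7 − 101.36 = 40.34.
DWL = ½ × 91.6818 × 40.34 = $1849.22.

$1849.22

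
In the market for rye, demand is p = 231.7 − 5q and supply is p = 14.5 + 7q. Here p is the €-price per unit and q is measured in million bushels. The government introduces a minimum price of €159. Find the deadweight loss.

€76.04 million

Competitive equilibrium: 231.7 − 5q = 14.5 + 7q → q* = 18.1, p* = 141.2.
At the floor p = 159, quantity demanded = (231.7 − 159)/5 = 14.54.
Sellers' marginal cost at q' = 14.54: 14.5 + 7·14.54 = 116.28.
Δq = 18.1 − 14.54 = 3.56; wedge = 159 − 116.28 = 42.72.
DWL = ½ × 3.56 × 42.72 = €76.04 million.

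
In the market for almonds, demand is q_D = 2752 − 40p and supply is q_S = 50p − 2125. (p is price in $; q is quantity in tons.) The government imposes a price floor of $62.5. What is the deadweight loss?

In inverse form: demand p = 68.8 − 0.025q, supply p = 42.5 + 0.02q.
Competitive equilibrium: 68.8 − 0.025q = 42.5 + 0.02q → q* = 584.4444, p* = 54.1889.
At the floor p = 62.5, quantity demanded = (68.8 − 62.5)/0.025 = 252.
Sellers' marginal cost at q' = 252: 42.5 + 0.02·252 = 47.54.
Δq = 584.4444 − 252 = 332.4444; wedge = 62.5 − 47.54 = 14.96.
The triangle = ½ × 332.4444 × 14.96 = $2486.68.

$2486.68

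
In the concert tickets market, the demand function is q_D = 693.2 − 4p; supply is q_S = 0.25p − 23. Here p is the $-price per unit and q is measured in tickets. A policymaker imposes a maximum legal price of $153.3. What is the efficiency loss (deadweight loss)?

In inverse form: demand p = 173.3 − 0.25q, supply p = 92 + 4q.
Competitive equilibrium: 173.3 − 0.25q = 92 + 4q → q* = 19.1294, p* = 168.5176.
At the ceiling p = 153.3, quantity supplied = (153.3 − 92)/4 = 15.325.
Willingness to pay at q' = 15.325: 173.3 − 0.25·15.325 = 169.4688.
Δq = 19.1294 − 15.325 = 3.8044; wedge = 169.4688 − 153.3 = 16.1688.
Deadweight loss = ½ × 3.8044 × 16.1688 = $30.76.

$30.76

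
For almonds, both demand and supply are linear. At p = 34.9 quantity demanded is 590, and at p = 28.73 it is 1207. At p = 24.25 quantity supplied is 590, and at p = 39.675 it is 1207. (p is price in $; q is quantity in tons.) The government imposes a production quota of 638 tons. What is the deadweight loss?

Demand slope = (28.73 − 34.9)/(1207 − 590) = −0.01, so p = 40.8 − 0.01q.
Supply slope = (39.675 − 24.25)/(1207 − 590) = 0.025, so p = 9.5 + 0.025q.
Competitive equilibrium: 40.8 − 0.01q = 9.5 + 0.025q → q* = 894.2857, p* = 31.8571.
At q = 638: demand price = 40.8 − 0.01·638 = 34.42; supply price = 9.5 + 0.025·638 = 25.45.
Δq = 894.2857 − 638 = 256.2857; wedge = 34.42 − 25.45 = 8.97.
DWL = ½ × 256.2857 × 8.97 = $1149.44.

$1149.44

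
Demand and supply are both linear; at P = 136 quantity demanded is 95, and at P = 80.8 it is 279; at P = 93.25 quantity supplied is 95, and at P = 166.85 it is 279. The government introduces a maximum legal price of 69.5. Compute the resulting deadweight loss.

Demand slope = (80.8 − 136)/(279 − 95) = −0.3, so P = 164.5 − 0.3Q.
Supply slope = (166.85 − 93.25)/(279 − 95) = 0.4, so P = 55.25 + 0.4Q.
Competitive equilibrium: 164.5 − 0.3Q = 55.25 + 0.4Q → Q* = 156.0714, P* = 117.6786.
At the ceiling P = 69.5, quantity supplied = (69.5 − 55.25)/0.4 = 35.625.
Willingness to pay at Q' = 35.625: 164.5 − 0.3·35.625 = 153.8125.
ΔQ = 156.0714 − 35.625 = 120.4464; wedge = 153.8125 − 69.5 = 84.3125.
The triangle = ½ × 120.4464 × 84.3125 = 5077.57.

5077.57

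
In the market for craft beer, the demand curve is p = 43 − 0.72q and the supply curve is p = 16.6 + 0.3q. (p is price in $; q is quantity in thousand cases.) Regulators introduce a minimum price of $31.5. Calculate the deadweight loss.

Competitive equilibrium: 43 − 0.72q = 16.6 + 0.3q → q* = 25.8824, p* = 24.3647.
At the floor p = 31.5, quantity demanded = (43 − 31.5)/0.72 = 15.9722.
Sellers' marginal cost at q' = 15.9722: 16.6 + 0.3·15.9722 = 21.3917.
Δq = 25.8824 − 15.9722 = 9.9102; wedge = 31.5 − 21.3917 = 10.1083.
The triangle = ½ × 9.9102 × 10.1083 = $50.09 thousand.

$50.09 thousand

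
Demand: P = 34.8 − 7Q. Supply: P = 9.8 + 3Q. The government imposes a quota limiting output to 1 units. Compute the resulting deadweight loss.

Competitive equilibrium: 34.8 − 7Q = 9.8 + 3Q → Q* = 2.5, P* = 17.3.
At Q = 1: demand price = 34.8 − 7·1 = 27.8; supply price = 9.8 + 3·1 = 12.8.
ΔQ = 2.5 − 1 = 1.5; wedge = 27.8 − 12.8 = 15.
DWL = ½ × 1.5 × 15 = 11.25.

11.25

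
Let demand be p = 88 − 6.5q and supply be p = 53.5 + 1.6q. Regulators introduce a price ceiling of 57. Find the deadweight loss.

Competitive equilibrium: 88 − 6.5q = 53.5 + 1.6q → q* = 4.2593, p* = 60.3148.
At the ceiling p = 57, quantity supplied = (57 − 53.5)/1.6 = 2.1875.
Willingness to pay at q' = 2.1875: 88 − 6.5·2.1875 = 73.7813.
Δq = 4.2593 − 2.1875 = 2.0718; wedge = 73.7813 − 57 = 16.7813.
The triangle = ½ × 2.0718 × 16.7813 = 17.38.

17.38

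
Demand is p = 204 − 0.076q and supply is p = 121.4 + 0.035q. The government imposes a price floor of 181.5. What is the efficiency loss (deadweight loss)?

11143.62

Competitive equilibrium: 204 − 0.076q = 121.4 + 0.035q → q* = 744.14414, p* = 147.44505.
At the floor p = 181.5, quantity demanded = (204 − 181.5)/0.076 = 296.05263.
Sellers' marginal cost at q' = 296.05263: 121.4 + 0.035·296.05263 = 131.76184.
Δq = 744.14414 − 296.05263 = 448.09151; wedge = 181.5 − 131.76184 = 49.73816.
Welfare loss = ½ × 448.09151 × 49.73816 = 11143.62.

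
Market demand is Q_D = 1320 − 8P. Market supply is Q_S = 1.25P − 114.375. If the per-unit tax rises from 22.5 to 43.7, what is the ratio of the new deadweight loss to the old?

In inverse form: demand P = 165 − 0.125Q, supply P = 91.5 + 0.8Q.
Competitive equilibrium: 165 − 0.125Q = 91.5 + 0.8Q → Q* = 79.4595, P* = 155.0676.
For a per-unit tax t: ΔQ = t/0.925, so DWL = ½·t·(t/0.925) = t²/1.85.
At t = 22.5: DWL = 273.649. At t = 43.7: DWL = 1032.265.
Ratio = (43.7/22.5)² = 3.772.

3.772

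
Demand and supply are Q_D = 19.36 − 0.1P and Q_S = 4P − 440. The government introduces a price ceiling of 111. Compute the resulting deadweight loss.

88.52

In inverse form: demand P = 193.6 − 10Q, supply P = 110 + 0.25Q.
Competitive equilibrium: 193.6 − 10Q = 110 + 0.25Q → Q* = 8.1561, P* = 112.039.
At the ceiling P = 111, quantity supplied = (111 − 110)/0.25 = 4.
Willingness to pay at Q' = 4: 193.6 − 10·4 = 153.6.
ΔQ = 8.1561 − 4 = 4.1561; wedge = 153.6 − 111 = 42.6.
The triangle = ½ × 4.1561 × 42.6 = 88.52.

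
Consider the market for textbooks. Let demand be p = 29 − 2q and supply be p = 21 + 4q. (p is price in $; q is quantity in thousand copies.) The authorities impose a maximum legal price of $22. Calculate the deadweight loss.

$3.52 thousand

Competitive equilibrium: 29 − 2q = 21 + 4q → q* = 1.3333, p* = 26.3333.
At the ceiling p = 22, quantity supplied = (22 − 21)/4 = 0.25.
Willingness to pay at q' = 0.25: 29 − 2·0.25 = 28.5.
Δq = 1.3333 − 0.25 = 1.0833; wedge = 28.5 − 22 = 6.5.
The triangle = ½ × 1.0833 × 6.5 = $3.52 thousand.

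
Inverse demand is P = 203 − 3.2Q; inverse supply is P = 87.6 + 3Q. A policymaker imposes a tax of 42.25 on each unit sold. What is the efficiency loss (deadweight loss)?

143.96

Competitive equilibrium: 203 − 3.2Q = 87.6 + 3Q → Q* = 18.6129, P* = 143.4387.
With the tax, the buyer price exceeds the seller price by 42.25: (203 − 3.2Q) − (87.6 + 3Q) = 42.25 → Q' = 11.7984.
ΔQ = 18.6129 − 11.7984 = 6.8145; the wedge equals the tax, 42.25.
Welfare loss = ½ × 6.8145 × 42.25 = 143.96.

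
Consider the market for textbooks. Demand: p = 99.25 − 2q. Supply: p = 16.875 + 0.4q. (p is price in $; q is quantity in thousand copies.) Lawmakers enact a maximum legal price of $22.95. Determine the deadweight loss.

Competitive equilibrium: 99.25 − 2q = 16.875 + 0.4q → q* = 34.3229, p* = 30.6042.
At the ceiling p = 22.95, quantity supplied = (22.95 − 16.875)/0.4 = 15.1875.
Willingness to pay at q' = 15.1875: 99.25 − 2·15.1875 = 68.875.
Δq = 34.3229 − 15.1875 = 19.1354; wedge = 68.875 − 22.95 = 45.925.
DWL = ½ × 19.1354 × 45.925 = $439.40 thousand.

$439.40 thousand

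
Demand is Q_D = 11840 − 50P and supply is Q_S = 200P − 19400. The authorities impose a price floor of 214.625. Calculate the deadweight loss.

In inverse form: demand P = 236.8 − 0.02Q, supply P = 97 + 0.005Q.
Competitive equilibrium: 236.8 − 0.02Q = 97 + 0.005Q → Q* = 5592, P* = 124.96.
At the floor P = 214.625, quantity demanded = (236.8 − 214.625)/0.02 = 1108.75.
Sellers' marginal cost at Q' = 1108.75: 97 + 0.005·1108.75 = 102.54375.
ΔQ = 5592 − 1108.75 = 4483.25; wedge = 214.625 − 102.54375 = 112.08125.
The triangle = ½ × 4483.25 × 112.08125 = 251244.13.

251244.13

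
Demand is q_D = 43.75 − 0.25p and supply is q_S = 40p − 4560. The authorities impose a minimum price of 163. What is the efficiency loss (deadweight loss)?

297.35

In inverse form: demand p = 175 − 4q, supply p = 114 + 0.025q.
Competitive equilibrium: 175 − 4q = 114 + 0.025q → q* = 15.1553, p* = 114.3789.
At the floor p = 163, quantity demanded = (175 − 163)/4 = 3.
Sellers' marginal cost at q' = 3: 114 + 0.025·3 = 114.075.
Δq = 15.1553 − 3 = 12.1553; wedge = 163 − 114.075 = 48.925.
DWL = ½ × 12.1553 × 48.925 = 297.35.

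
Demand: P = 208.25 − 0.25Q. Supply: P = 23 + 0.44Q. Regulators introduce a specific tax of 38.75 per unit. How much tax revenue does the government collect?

8227.36

Competitive equilibrium: 208.25 − 0.25Q = 23 + 0.44Q → Q* = 268.47826, P* = 141.13043.
With the tax, the buyer price exceeds the seller price by 38.75: (208.25 − 0.25Q) − (23 + 0.44Q) = 38.75 → Q' = 212.31884.
Tax revenue = 38.75 × 212.31884 = 8227.36.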